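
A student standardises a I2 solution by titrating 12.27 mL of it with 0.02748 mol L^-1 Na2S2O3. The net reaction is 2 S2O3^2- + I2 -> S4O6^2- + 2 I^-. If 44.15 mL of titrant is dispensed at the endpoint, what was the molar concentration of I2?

n(Na2S2O3) = 0.02748 x 0.04415 = 0.001213 mol.
From the balanced equation, 2 mol Na2S2O3 reacts with 1 mol I2, so n(I2) = 0.001213 x 1/2 = 0.0006066 mol.
[I2] = 0.0006066 / 0.01227 L = 0.0494 M.

0.0494 M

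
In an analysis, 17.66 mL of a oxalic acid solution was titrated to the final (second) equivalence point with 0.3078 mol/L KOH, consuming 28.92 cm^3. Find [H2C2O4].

n(KOH) = 0.3078 x 0.02892 = 0.008902 mol.
At the final (second) equivalence point, 2 mol OH^- react per mol H2C2O4, so n(H2C2O4) = 0.008902 / 2 = 0.004451 mol.
[H2C2O4] = 0.004451 / 0.01766 L = 0.252 M.

0.252 M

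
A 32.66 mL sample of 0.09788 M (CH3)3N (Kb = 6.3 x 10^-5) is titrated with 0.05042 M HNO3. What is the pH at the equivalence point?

5.64

n((CH3)3N) = 0.09788 x 0.03266 = 0.003197 mol; V(HNO3) at equivalence = 0.003197/0.05042 = 0.06340 L.
At equivalence the base is fully converted to (CH3)3NH+; total volume = 0.09606 L, so [(CH3)3NH+] = 0.003197/0.09606 = 0.03328 M.
Ka((CH3)3NH+) = Kw/Kb = 1.0e-14 / 6.3 x 10^-5 = 1.59e-10.
[H^+] = sqrt(Ka x [(CH3)3NH+]) = sqrt(1.59e-10 x 0.03328) = 2.30e-6 M.
pH = -log(2.30e-6) = 5.64.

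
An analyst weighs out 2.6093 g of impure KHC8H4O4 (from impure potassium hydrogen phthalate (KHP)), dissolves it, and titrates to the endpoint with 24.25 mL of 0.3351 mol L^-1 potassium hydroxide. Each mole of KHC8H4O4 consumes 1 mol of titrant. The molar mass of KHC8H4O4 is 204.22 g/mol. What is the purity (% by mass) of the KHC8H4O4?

n(KOH) = 0.3351 x 0.02425 = 0.008126 mol.
n(KHC8H4O4) = 0.008126 / 1 = 0.008126 mol.
mass of KHC8H4O4 = 0.008126 x 204.22 = 1.660 g.
% purity = 1.660 / 2.6093 x 100 = 63.6%.

63.6%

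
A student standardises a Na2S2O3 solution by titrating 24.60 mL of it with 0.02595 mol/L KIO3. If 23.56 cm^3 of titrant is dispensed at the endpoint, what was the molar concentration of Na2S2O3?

0.149 M

n(KIO3) = 0.02595 x 0.02356 = 0.0006114 mol.
From the balanced equation, 1 mol KIO3 reacts with 6 mol Na2S2O3, so n(Na2S2O3) = 0.0006114 x 6/1 = 0.003668 mol.
[Na2S2O3] = 0.003668 / 0.02460 L = 0.149 M.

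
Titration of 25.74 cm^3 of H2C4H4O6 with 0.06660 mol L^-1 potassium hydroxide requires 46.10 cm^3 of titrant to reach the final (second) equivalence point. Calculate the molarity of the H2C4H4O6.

n(KOH) = 0.06660 x 0.04610 = 0.003070 mol.
At the final (second) equivalence point, 2 mol OH^- react per mol H2C4H4O6, so n(H2C4H4O6) = 0.003070 / 2 = 0.001535 mol.
[H2C4H4O6] = 0.001535 / 0.02574 L = 0.0596 M.

0.0596 M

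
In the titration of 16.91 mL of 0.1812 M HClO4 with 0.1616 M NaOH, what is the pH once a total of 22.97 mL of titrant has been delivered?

n(acid) = 0.1812 x 0.01691 = 0.003064 mol; n(NaOH) added = 0.1616 x 0.02297 = 0.003712 mol.
Base is in excess by 0.003712 - 0.003064 = 0.0006479 mol in a total volume of 0.03988 L.
[OH^-] = 0.0006479/0.03988 = 0.01625 M, so pOH = 1.79 and pH = 14.00 - 1.79 = 12.21.

12.21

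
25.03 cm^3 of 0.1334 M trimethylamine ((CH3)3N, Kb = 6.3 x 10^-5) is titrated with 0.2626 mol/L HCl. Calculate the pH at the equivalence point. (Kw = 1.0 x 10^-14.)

5.43

n((CH3)3N) = 0.1334 x 0.02503 = 0.003339 mol; V(HCl) at equivalence = 0.003339/0.2626 = 0.01272 L.
At equivalence the base is fully converted to (CH3)3NH+; total volume = 0.03775 L, so [(CH3)3NH+] = 0.003339/0.03775 = 0.08846 M.
Ka((CH3)3NH+) = Kw/Kb = 1.0e-14 / 6.3 x 10^-5 = 1.59e-10.
[H^+] = sqrt(Ka x [(CH3)3NH+]) = sqrt(1.59e-10 x 0.08846) = 3.75e-6 M.
pH = -log(3.75e-6) = 5.43.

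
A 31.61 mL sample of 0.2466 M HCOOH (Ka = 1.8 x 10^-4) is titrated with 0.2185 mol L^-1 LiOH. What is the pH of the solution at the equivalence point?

n(HCOOH) = 0.2466 x 0.03161 = 0.007795 mol; V(LiOH) at equivalence = 0.007795/0.2185 = 0.03568 L.
At equivalence all the acid is converted to HCOO-; total volume = 0.03161 + 0.03568 = 0.06729 L, so [HCOO-] = 0.007795/0.06729 = 0.1159 M.
Kb = Kw/Ka = 1.0e-14 / 1.8 x 10^-4 = 5.56e-11.
[OH^-] = sqrt(Kb x [HCOO-]) = sqrt(5.56e-11 x 0.1159) = 2.54e-6 M.
pOH = 5.60, so pH = 14.00 - 5.60 = 8.40.

8.40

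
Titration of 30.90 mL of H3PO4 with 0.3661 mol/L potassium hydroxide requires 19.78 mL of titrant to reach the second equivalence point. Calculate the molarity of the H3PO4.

0.117 M

n(KOH) = 0.3661 x 0.01978 = 0.007241 mol.
At the second equivalence point, 2 mol OH^- react per mol H3PO4, so n(H3PO4) = 0.007241 / 2 = 0.003621 mol.
[H3PO4] = 0.003621 / 0.03090 L = 0.117 M.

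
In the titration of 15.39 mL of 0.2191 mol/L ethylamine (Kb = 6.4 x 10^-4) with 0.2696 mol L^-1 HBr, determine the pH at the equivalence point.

n(C2H5NH2) = 0.2191 x 0.01539 = 0.003372 mol; V(HBr) at equivalence = 0.003372/0.2696 = 0.01251 L.
At equivalence the base is fully converted to C2H5NH3+; total volume = 0.02790 L, so [C2H5NH3+] = 0.003372/0.02790 = 0.1209 M.
Ka(C2H5NH3+) = Kw/Kb = 1.0e-14 / 6.4 x 10^-4 = 1.56e-11.
[H^+] = sqrt(Ka x [C2H5NH3+]) = sqrt(1.56e-11 x 0.1209) = 1.37e-6 M.
pH = -log(1.37e-6) = 5.86.

5.86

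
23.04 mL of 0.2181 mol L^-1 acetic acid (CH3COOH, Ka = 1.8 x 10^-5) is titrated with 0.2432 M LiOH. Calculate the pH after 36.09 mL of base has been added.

12.80

n(acid) = 0.2181 x 0.02304 = 0.005025 mol; n(LiOH) added = 0.2432 x 0.03609 = 0.008777 mol.
Base is in excess by 0.008777 - 0.005025 = 0.003752 mol in a total volume of 0.05913 L.
[OH^-] = 0.003752/0.05913 = 0.06345 M, so pOH = 1.20 and pH = 14.00 - 1.20 = 12.80.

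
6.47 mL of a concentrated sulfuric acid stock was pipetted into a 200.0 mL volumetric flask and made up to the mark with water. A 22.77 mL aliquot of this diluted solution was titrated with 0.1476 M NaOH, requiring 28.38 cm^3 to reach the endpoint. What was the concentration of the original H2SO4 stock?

n(NaOH) = 0.1476 x 0.02838 = 0.004189 mol.
n(H2SO4) in the aliquot = 0.004189 x 1/2 = 0.002094 mol.
[diluted H2SO4] = 0.002094 / 0.02277 = 0.09198 M.
Dilution factor = 200.0/6.470 = 30.91, so [stock] = 0.09198 x 30.91 = 2.84 M.

2.84 M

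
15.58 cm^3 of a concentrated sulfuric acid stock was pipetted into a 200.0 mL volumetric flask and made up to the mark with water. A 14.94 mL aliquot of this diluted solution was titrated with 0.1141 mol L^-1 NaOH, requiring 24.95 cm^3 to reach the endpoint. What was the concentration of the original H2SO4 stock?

n(NaOH) = 0.1141 x 0.02495 = 0.002847 mol.
n(H2SO4) in the aliquot = 0.002847 x 1/2 = 0.001423 mol.
[diluted H2SO4] = 0.001423 / 0.01494 = 0.09527 M.
Dilution factor = 200.0/15.58 = 12.84, so [stock] = 0.09527 x 12.84 = 1.22 M.

1.22 M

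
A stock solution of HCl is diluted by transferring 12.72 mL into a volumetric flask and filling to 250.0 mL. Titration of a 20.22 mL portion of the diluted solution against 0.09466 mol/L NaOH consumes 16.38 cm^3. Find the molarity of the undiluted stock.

n(NaOH) = 0.09466 x 0.01638 = 0.001551 mol.
n(HCl) in the aliquot = 0.001551 mol.
[diluted HCl] = 0.001551 / 0.02022 = 0.07668 M.
Dilution factor = 250.0/12.72 = 19.65, so [stock] = 0.07668 x 19.65 = 1.51 M.

1.51 M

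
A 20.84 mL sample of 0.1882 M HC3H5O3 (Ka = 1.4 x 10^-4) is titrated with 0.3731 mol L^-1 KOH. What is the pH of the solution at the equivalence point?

8.48

n(HC3H5O3) = 0.1882 x 0.02084 = 0.003922 mol; V(KOH) at equivalence = 0.003922/0.3731 = 0.01051 L.
At equivalence all the acid is converted to C3H5O3-; total volume = 0.02084 + 0.01051 = 0.03135 L, so [C3H5O3-] = 0.003922/0.03135 = 0.1251 M.
Kb = Kw/Ka = 1.0e-14 / 1.4 x 10^-4 = 7.14e-11.
[OH^-] = sqrt(Kb x [C3H5O3-]) = sqrt(7.14e-11 x 0.1251) = 2.99e-6 M.
pOH = 5.52, so pH = 14.00 - 5.52 = 8.48.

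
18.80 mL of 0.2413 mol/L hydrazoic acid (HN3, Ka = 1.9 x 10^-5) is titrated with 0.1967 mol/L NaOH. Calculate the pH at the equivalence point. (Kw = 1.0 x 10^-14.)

n(HN3) = 0.2413 x 0.01880 = 0.004536 mol; V(NaOH) at equivalence = 0.004536/0.1967 = 0.02306 L.
At equivalence all the acid is converted to N3-; total volume = 0.01880 + 0.02306 = 0.04186 L, so [N3-] = 0.004536/0.04186 = 0.1084 M.
Kb = Kw/Ka = 1.0e-14 / 1.9 x 10^-5 = 5.26e-10.
[OH^-] = sqrt(Kb x [N3-]) = sqrt(5.26e-10 x 0.1084) = 7.55e-6 M.
pOH = 5.12, so pH = 14.00 - 5.12 = 8.88.

8.88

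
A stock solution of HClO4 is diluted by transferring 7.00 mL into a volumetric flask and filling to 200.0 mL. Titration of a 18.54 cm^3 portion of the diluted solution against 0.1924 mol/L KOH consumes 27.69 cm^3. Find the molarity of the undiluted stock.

n(KOH) = 0.1924 x 0.02769 = 0.005328 mol.
n(HClO4) in the aliquot = 0.005328 mol.
[diluted HClO4] = 0.005328 / 0.01854 = 0.2874 M.
Dilution factor = 200.0/7.000 = 28.57, so [stock] = 0.2874 x 28.57 = 8.21 M.

8.21 M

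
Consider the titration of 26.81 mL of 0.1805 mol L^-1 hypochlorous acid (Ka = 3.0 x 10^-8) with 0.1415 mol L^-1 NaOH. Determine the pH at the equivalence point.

n(HClO) = 0.1805 x 0.02681 = 0.004839 mol; V(NaOH) at equivalence = 0.004839/0.1415 = 0.03420 L.
At equivalence all the acid is converted to ClO-; total volume = 0.02681 + 0.03420 = 0.06101 L, so [ClO-] = 0.004839/0.06101 = 0.07932 M.
Kb = Kw/Ka = 1.0e-14 / 3.0 x 10^-8 = 3.33e-7.
[OH^-] = sqrt(Kb x [ClO-]) = sqrt(3.33e-7 x 0.07932) = 0.000163 M.
pOH = 3.79, so pH = 14.00 - 3.79 = 10.21.

10.21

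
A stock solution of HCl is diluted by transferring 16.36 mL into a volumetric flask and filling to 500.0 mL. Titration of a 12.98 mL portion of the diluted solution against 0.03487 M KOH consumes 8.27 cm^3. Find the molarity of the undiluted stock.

0.679 M

n(KOH) = 0.03487 x 0.008270 = 0.0002884 mol.
n(HCl) in the aliquot = 0.0002884 mol.
[diluted HCl] = 0.0002884 / 0.01298 = 0.02222 M.
Dilution factor = 500.0/16.36 = 30.56, so [stock] = 0.02222 x 30.56 = 0.679 M.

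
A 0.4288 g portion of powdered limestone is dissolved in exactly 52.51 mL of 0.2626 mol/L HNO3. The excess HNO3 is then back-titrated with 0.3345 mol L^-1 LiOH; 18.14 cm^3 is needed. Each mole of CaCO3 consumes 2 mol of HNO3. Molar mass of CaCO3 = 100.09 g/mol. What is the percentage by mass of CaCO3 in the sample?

Total n(HNO3) added = 0.2626 x 0.05251 = 0.01379 mol.
n(LiOH) used = 0.3345 x 0.01814 = 0.006068 mol, which equals the excess n(HNO3).
So n(HNO3) consumed by the sample = 0.01379 - 0.006068 = 0.007721 mol.
n(CaCO3) = 0.007721 / 2 = 0.003861 mol.
mass CaCO3 = 0.003861 x 100.09 = 0.3864 g, so %CaCO3 = 0.3864/0.4288 x 100 = 90.1%.

90.1%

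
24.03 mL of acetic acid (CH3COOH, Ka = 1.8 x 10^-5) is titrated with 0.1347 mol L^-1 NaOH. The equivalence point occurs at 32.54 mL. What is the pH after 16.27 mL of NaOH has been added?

4.74

16.27 mL is exactly half the equivalence volume (32.54/2), i.e. the half-equivalence point.
There, n(HA) = n(A^-), so pH = pKa = -log(1.8 x 10^-5) = 4.74.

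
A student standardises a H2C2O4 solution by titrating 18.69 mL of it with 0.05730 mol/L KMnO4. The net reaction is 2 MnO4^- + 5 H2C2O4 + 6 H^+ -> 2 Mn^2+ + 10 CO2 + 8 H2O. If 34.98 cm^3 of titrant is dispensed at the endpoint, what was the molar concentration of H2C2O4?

0.268 M

n(KMnO4) = 0.05730 x 0.03498 = 0.002004 mol.
From the balanced equation, 2 mol KMnO4 reacts with 5 mol H2C2O4, so n(H2C2O4) = 0.002004 x 5/2 = 0.005011 mol.
[H2C2O4] = 0.005011 / 0.01869 L = 0.268 M.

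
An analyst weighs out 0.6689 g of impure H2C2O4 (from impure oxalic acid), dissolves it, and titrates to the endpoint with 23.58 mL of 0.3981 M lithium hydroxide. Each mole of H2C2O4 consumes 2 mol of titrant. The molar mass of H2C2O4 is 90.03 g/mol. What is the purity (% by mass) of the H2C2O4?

63.2%

n(LiOH) = 0.3981 x 0.02358 = 0.009387 mol.
n(H2C2O4) = 0.009387 / 2 = 0.004694 mol.
mass of H2C2O4 = 0.004694 x 90.03 = 0.4226 g.
% purity = 0.4226 / 0.6689 x 100 = 63.2%.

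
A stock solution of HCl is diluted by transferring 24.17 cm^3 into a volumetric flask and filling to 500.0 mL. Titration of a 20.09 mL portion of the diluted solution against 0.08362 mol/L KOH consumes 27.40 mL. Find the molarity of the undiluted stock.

2.36 M

n(KOH) = 0.08362 x 0.02740 = 0.002291 mol.
n(HCl) in the aliquot = 0.002291 mol.
[diluted HCl] = 0.002291 / 0.02009 = 0.1140 M.
Dilution factor = 500.0/24.17 = 20.69, so [stock] = 0.1140 x 20.69 = 2.36 M.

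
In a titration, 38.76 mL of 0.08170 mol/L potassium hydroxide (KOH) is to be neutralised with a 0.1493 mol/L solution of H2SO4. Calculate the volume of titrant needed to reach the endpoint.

10.6 mL

n(KOH) = 0.08170 mol/L x 0.03876 L = 0.003167 mol.
The neutralisation is 2 KOH : 1 H2SO4, so n(H2SO4) = 0.003167 x 1/2 = 0.001583 mol.
V(H2SO4) = 0.001583 / 0.1493 = 0.01061 L = 10.6 mL.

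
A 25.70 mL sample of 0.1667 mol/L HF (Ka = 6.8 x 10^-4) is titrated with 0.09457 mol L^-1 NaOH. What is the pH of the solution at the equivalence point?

7.97

n(HF) = 0.1667 x 0.02570 = 0.004284 mol; V(NaOH) at equivalence = 0.004284/0.09457 = 0.04530 L.
At equivalence all the acid is converted to F-; total volume = 0.02570 + 0.04530 = 0.07100 L, so [F-] = 0.004284/0.07100 = 0.06034 M.
Kb = Kw/Ka = 1.0e-14 / 6.8 x 10^-4 = 1.47e-11.
[OH^-] = sqrt(Kb x [F-]) = sqrt(1.47e-11 x 0.06034) = 9.42e-7 M.
pOH = 6.03, so pH = 14.00 - 6.03 = 7.97.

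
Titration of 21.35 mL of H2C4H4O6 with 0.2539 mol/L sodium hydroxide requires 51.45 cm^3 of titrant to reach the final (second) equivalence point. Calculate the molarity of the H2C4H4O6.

0.306 M

n(NaOH) = 0.2539 x 0.05145 = 0.01306 mol.
At the final (second) equivalence point, 2 mol OH^- react per mol H2C4H4O6, so n(H2C4H4O6) = 0.01306 / 2 = 0.006532 mol.
[H2C4H4O6] = 0.006532 / 0.02135 L = 0.306 M.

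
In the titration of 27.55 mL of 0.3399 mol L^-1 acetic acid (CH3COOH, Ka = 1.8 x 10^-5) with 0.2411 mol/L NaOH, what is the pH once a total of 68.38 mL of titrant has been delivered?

n(acid) = 0.3399 x 0.02755 = 0.009364 mol; n(NaOH) added = 0.2411 x 0.06838 = 0.01649 mol.
Base is in excess by 0.01649 - 0.009364 = 0.007122 mol in a total volume of 0.09593 L.
[OH^-] = 0.007122/0.09593 = 0.07424 M, so pOH = 1.13 and pH = 14.00 - 1.13 = 12.87.

12.87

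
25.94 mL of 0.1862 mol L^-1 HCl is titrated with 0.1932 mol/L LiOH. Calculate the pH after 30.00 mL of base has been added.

12.24

n(acid) = 0.1862 x 0.02594 = 0.004830 mol; n(LiOH) added = 0.1932 x 0.03000 = 0.005796 mol.
Base is in excess by 0.005796 - 0.004830 = 0.0009660 mol in a total volume of 0.05594 L.
[OH^-] = 0.0009660/0.05594 = 0.01727 M, so pOH = 1.76 and pH = 14.00 - 1.76 = 12.24.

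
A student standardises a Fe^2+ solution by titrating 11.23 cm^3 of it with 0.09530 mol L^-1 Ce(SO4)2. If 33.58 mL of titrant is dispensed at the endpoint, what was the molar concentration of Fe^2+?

0.285 M

n(Ce(SO4)2) = 0.09530 x 0.03358 = 0.003200 mol.
From the balanced equation, 1 mol Ce(SO4)2 reacts with 1 mol Fe^2+, so n(Fe^2+) = 0.003200 x 1/1 = 0.003200 mol.
[Fe^2+] = 0.003200 / 0.01123 L = 0.285 M.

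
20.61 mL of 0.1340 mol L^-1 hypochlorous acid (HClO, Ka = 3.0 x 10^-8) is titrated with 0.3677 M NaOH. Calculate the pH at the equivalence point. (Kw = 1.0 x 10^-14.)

n(HClO) = 0.1340 x 0.02061 = 0.002762 mol; V(NaOH) at equivalence = 0.002762/0.3677 = 0.007511 L.
At equivalence all the acid is converted to ClO-; total volume = 0.02061 + 0.007511 = 0.02812 L, so [ClO-] = 0.002762/0.02812 = 0.09821 M.
Kb = Kw/Ka = 1.0e-14 / 3.0 x 10^-8 = 3.33e-7.
[OH^-] = sqrt(Kb x [ClO-]) = sqrt(3.33e-7 x 0.09821) = 0.000181 M.
pOH = 3.74, so pH = 14.00 - 3.74 = 10.26.

10.26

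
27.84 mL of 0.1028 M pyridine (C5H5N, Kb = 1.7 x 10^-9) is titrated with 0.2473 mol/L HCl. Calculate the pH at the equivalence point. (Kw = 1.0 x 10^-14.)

n(C5H5N) = 0.1028 x 0.02784 = 0.002862 mol; V(HCl) at equivalence = 0.002862/0.2473 = 0.01157 L.
At equivalence the base is fully converted to C5H5NH+; total volume = 0.03941 L, so [C5H5NH+] = 0.002862/0.03941 = 0.07261 M.
Ka(C5H5NH+) = Kw/Kb = 1.0e-14 / 1.7 x 10^-9 = 5.88e-6.
[H^+] = sqrt(Ka x [C5H5NH+]) = sqrt(5.88e-6 x 0.07261) = 0.000654 M.
pH = -log(0.000654) = 3.18.

3.18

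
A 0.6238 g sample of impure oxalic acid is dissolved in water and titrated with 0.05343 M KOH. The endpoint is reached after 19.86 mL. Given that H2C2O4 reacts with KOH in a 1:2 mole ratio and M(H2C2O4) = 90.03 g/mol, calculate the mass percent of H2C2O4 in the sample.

7.66%

n(KOH) = 0.05343 x 0.01986 = 0.001061 mol.
n(H2C2O4) = 0.001061 / 2 = 0.0005306 mol.
mass of H2C2O4 = 0.0005306 x 90.03 = 0.04777 g.
% purity = 0.04777 / 0.6238 x 100 = 7.66%.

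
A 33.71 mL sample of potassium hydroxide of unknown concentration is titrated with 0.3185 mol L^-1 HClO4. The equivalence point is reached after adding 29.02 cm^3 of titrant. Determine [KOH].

n(HClO4) delivered = 0.3185 x 0.02902 = 0.009243 mol.
For a 1:1 reaction, n(KOH) = 0.009243 mol.
[KOH] = 0.009243 mol / 0.03371 L = 0.274 M.

0.274 M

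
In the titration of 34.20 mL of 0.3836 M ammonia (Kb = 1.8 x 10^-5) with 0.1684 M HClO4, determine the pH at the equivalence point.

5.09

n(NH3) = 0.3836 x 0.03420 = 0.01312 mol; V(HClO4) at equivalence = 0.01312/0.1684 = 0.07790 L.
At equivalence the base is fully converted to NH4+; total volume = 0.1121 L, so [NH4+] = 0.01312/0.1121 = 0.1170 M.
Ka(NH4+) = Kw/Kb = 1.0e-14 / 1.8 x 10^-5 = 5.56e-10.
[H^+] = sqrt(Ka x [NH4+]) = sqrt(5.56e-10 x 0.1170) = 8.06e-6 M.
pH = -log(8.06e-6) = 5.09.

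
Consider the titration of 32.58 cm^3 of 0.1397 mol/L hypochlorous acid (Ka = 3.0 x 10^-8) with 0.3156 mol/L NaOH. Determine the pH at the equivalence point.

10.25

n(HClO) = 0.1397 x 0.03258 = 0.004551 mol; V(NaOH) at equivalence = 0.004551/0.3156 = 0.01442 L.
At equivalence all the acid is converted to ClO-; total volume = 0.03258 + 0.01442 = 0.04700 L, so [ClO-] = 0.004551/0.04700 = 0.09684 M.
Kb = Kw/Ka = 1.0e-14 / 3.0 x 10^-8 = 3.33e-7.
[OH^-] = sqrt(Kb x [ClO-]) = sqrt(3.33e-7 x 0.09684) = 0.000180 M.
pOH = 3.75, so pH = 14.00 - 3.75 = 10.25.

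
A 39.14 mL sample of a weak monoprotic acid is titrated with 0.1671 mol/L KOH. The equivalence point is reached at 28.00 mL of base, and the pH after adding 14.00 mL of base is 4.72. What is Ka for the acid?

1.9 x 10^-5

14.00 mL is half of the equivalence volume, so this is the half-equivalence point where [HA] = [A^-].
At half-equivalence pH = pKa, so pKa = 4.72.
Ka = 10^(-4.72) = 1.9 x 10^-5.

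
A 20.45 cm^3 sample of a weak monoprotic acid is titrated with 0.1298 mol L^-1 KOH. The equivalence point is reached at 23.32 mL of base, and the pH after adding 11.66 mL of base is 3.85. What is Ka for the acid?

11.66 mL is half of the equivalence volume, so this is the half-equivalence point where [HA] = [A^-].
At half-equivalence pH = pKa, so pKa = 3.85.
Ka = 10^(-3.85) = 1.4 x 10^-4.

1.4 x 10^-4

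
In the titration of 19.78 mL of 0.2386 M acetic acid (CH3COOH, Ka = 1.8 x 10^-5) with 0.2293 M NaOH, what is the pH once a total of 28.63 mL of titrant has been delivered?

12.58

n(acid) = 0.2386 x 0.01978 = 0.004720 mol; n(NaOH) added = 0.2293 x 0.02863 = 0.006565 mol.
Base is in excess by 0.006565 - 0.004720 = 0.001845 mol in a total volume of 0.04841 L.
[OH^-] = 0.001845/0.04841 = 0.03812 M, so pOH = 1.42 and pH = 14.00 - 1.42 = 12.58.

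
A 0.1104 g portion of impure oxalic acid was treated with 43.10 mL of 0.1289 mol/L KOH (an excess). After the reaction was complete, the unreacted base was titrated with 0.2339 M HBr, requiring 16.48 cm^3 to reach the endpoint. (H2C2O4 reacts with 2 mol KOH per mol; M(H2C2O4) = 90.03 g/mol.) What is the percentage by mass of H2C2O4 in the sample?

69.4%

Total n(KOH) added = 0.1289 x 0.04310 = 0.005556 mol.
n(HBr) used = 0.2339 x 0.01648 = 0.003855 mol, which equals the excess n(KOH).
So n(KOH) consumed by the sample = 0.005556 - 0.003855 = 0.001701 mol.
n(H2C2O4) = 0.001701 / 2 = 0.0008505 mol.
mass H2C2O4 = 0.0008505 x 90.03 = 0.07657 g, so %H2C2O4 = 0.07657/0.1104 x 100 = 69.4%.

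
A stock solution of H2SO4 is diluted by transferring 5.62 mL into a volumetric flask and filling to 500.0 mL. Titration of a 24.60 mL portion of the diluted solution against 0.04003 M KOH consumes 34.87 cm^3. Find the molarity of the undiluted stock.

n(KOH) = 0.04003 x 0.03487 = 0.001396 mol.
n(H2SO4) in the aliquot = 0.001396 x 1/2 = 0.0006979 mol.
[diluted H2SO4] = 0.0006979 / 0.02460 = 0.02837 M.
Dilution factor = 500.0/5.620 = 88.97, so [stock] = 0.02837 x 88.97 = 2.52 M.

2.52 M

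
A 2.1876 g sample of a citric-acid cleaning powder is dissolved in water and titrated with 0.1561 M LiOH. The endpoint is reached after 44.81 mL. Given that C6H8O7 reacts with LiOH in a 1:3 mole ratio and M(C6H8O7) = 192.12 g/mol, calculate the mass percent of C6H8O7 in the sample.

20.5%

n(LiOH) = 0.1561 x 0.04481 = 0.006995 mol.
n(C6H8O7) = 0.006995 / 3 = 0.002332 mol.
mass of C6H8O7 = 0.002332 x 192.12 = 0.4479 g.
% purity = 0.4479 / 2.1876 x 100 = 20.5%.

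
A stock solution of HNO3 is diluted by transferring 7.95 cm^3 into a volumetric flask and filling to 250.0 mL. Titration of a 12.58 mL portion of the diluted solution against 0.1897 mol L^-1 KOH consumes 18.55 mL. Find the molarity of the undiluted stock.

8.80 M

n(KOH) = 0.1897 x 0.01855 = 0.003519 mol.
n(HNO3) in the aliquot = 0.003519 mol.
[diluted HNO3] = 0.003519 / 0.01258 = 0.2797 M.
Dilution factor = 250.0/7.950 = 31.45, so [stock] = 0.2797 x 31.45 = 8.80 M.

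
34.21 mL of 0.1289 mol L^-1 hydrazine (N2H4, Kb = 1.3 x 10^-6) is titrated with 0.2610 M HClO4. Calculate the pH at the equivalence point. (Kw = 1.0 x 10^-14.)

4.59

n(N2H4) = 0.1289 x 0.03421 = 0.004410 mol; V(HClO4) at equivalence = 0.004410/0.2610 = 0.01690 L.
At equivalence the base is fully converted to N2H5+; total volume = 0.05111 L, so [N2H5+] = 0.004410/0.05111 = 0.08629 M.
Ka(N2H5+) = Kw/Kb = 1.0e-14 / 1.3 x 10^-6 = 7.69e-9.
[H^+] = sqrt(Ka x [N2H5+]) = sqrt(7.69e-9 x 0.08629) = 2.58e-5 M.
pH = -log(2.58e-5) = 4.59.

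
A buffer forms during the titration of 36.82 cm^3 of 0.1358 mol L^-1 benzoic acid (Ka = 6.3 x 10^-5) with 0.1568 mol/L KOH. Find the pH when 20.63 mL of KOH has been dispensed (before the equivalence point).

4.46

Initial n(C6H5COOH) = 0.1358 x 0.03682 = 0.005000 mol.
n(KOH) added = 0.1568 x 0.02063 = 0.003235 mol, converting that many moles of C6H5COOH to C6H5COO-.
Remaining n(C6H5COOH) = 0.001765 mol; n(C6H5COO-) = 0.003235 mol.
By Henderson-Hasselbalch, pH = pKa + log([A^-]/[HA]) = 4.20 + log(0.003235/0.001765) = 4.20 + (+0.26) = 4.46.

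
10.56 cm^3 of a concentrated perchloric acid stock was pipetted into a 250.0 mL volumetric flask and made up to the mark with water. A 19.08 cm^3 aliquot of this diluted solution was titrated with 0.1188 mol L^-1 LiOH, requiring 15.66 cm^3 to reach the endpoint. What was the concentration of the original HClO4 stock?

n(LiOH) = 0.1188 x 0.01566 = 0.001860 mol.
n(HClO4) in the aliquot = 0.001860 mol.
[diluted HClO4] = 0.001860 / 0.01908 = 0.09751 M.
Dilution factor = 250.0/10.56 = 23.67, so [stock] = 0.09751 x 23.67 = 2.31 M.

2.31 M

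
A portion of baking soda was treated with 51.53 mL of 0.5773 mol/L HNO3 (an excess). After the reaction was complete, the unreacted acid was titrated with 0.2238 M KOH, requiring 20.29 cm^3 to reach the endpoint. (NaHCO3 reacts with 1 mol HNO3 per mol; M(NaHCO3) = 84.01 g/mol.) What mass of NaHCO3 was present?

2.12 g

Total n(HNO3) added = 0.5773 x 0.05153 = 0.02975 mol.
n(KOH) used = 0.2238 x 0.02029 = 0.004541 mol, which equals the excess n(HNO3).
So n(HNO3) consumed by the sample = 0.02975 - 0.004541 = 0.02521 mol.
n(NaHCO3) = 0.02521 / 1 = 0.02521 mol.
mass = 0.02521 mol x 84.01 g/mol = 2.12 g.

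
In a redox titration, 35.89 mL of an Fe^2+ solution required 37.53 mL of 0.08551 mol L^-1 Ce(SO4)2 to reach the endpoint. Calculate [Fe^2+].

n(Ce(SO4)2) = 0.08551 x 0.03753 = 0.003209 mol.
From the balanced equation, 1 mol Ce(SO4)2 reacts with 1 mol Fe^2+, so n(Fe^2+) = 0.003209 x 1/1 = 0.003209 mol.
[Fe^2+] = 0.003209 / 0.03589 L = 0.0894 M.

0.0894 M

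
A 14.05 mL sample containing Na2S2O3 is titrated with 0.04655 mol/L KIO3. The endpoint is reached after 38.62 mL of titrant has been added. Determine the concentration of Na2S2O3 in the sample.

0.768 M

n(KIO3) = 0.04655 x 0.03862 = 0.001798 mol.
From the balanced equation, 1 mol KIO3 reacts with 6 mol Na2S2O3, so n(Na2S2O3) = 0.001798 x 6/1 = 0.01079 mol.
[Na2S2O3] = 0.01079 / 0.01405 L = 0.768 M.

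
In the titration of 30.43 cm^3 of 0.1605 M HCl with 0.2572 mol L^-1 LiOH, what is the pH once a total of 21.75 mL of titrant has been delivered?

12.13

n(acid) = 0.1605 x 0.03043 = 0.004884 mol; n(LiOH) added = 0.2572 x 0.02175 = 0.005594 mol.
Base is in excess by 0.005594 - 0.004884 = 0.0007101 mol in a total volume of 0.05218 L.
[OH^-] = 0.0007101/0.05218 = 0.01361 M, so pOH = 1.87 and pH = 14.00 - 1.87 = 12.13.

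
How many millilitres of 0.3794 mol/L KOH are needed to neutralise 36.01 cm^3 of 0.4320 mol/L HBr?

n(HBr) = 0.4320 mol/L x 0.03601 L = 0.01556 mol.
At equivalence n(KOH) = n(HBr) = 0.01556 mol.
V(KOH) = 0.01556 / 0.3794 = 0.04100 L = 41.0 mL.

41.0 mL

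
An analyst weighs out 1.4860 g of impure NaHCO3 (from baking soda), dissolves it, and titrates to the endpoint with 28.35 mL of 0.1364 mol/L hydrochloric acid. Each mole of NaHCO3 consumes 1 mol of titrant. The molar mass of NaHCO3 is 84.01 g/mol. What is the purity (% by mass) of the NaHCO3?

21.9%

n(HCl) = 0.1364 x 0.02835 = 0.003867 mol.
n(NaHCO3) = 0.003867 / 1 = 0.003867 mol.
mass of NaHCO3 = 0.003867 x 84.01 = 0.3249 g.
% purity = 0.3249 / 1.4860 x 100 = 21.9%.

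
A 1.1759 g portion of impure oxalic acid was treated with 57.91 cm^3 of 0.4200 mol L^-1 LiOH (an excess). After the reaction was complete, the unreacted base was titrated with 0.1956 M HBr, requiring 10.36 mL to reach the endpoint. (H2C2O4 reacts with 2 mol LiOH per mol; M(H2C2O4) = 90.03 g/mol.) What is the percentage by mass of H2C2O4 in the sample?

Total n(LiOH) added = 0.4200 x 0.05791 = 0.02432 mol.
n(HBr) used = 0.1956 x 0.01036 = 0.002026 mol, which equals the excess n(LiOH).
So n(LiOH) consumed by the sample = 0.02432 - 0.002026 = 0.02230 mol.
n(H2C2O4) = 0.02230 / 2 = 0.01115 mol.
mass H2C2O4 = 0.01115 x 90.03 = 1.004 g, so %H2C2O4 = 1.004/1.1759 x 100 = 85.4%.

85.4%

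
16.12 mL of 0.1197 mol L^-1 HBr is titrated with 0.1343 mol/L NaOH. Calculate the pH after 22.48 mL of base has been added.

12.45

n(acid) = 0.1197 x 0.01612 = 0.001930 mol; n(NaOH) added = 0.1343 x 0.02248 = 0.003019 mol.
Base is in excess by 0.003019 - 0.001930 = 0.001089 mol in a total volume of 0.03860 L.
[OH^-] = 0.001089/0.03860 = 0.02823 M, so pOH = 1.55 and pH = 14.00 - 1.55 = 12.45.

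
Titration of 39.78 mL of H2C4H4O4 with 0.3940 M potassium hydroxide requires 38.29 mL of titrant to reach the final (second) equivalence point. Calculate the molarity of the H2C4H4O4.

0.190 M

n(KOH) = 0.3940 x 0.03829 = 0.01509 mol.
At the final (second) equivalence point, 2 mol OH^- react per mol H2C4H4O4, so n(H2C4H4O4) = 0.01509 / 2 = 0.007543 mol.
[H2C4H4O4] = 0.007543 / 0.03978 L = 0.190 M.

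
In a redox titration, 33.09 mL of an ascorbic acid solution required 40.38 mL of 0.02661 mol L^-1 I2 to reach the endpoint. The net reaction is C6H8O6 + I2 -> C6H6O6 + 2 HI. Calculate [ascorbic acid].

0.0325 M

n(I2) = 0.02661 x 0.04038 = 0.001075 mol.
From the balanced equation, 1 mol I2 reacts with 1 mol ascorbic acid, so n(ascorbic acid) = 0.001075 x 1/1 = 0.001075 mol.
[ascorbic acid] = 0.001075 / 0.03309 L = 0.0325 M.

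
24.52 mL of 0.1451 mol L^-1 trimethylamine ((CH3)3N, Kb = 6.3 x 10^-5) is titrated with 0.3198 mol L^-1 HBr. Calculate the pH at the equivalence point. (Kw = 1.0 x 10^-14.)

n((CH3)3N) = 0.1451 x 0.02452 = 0.003558 mol; V(HBr) at equivalence = 0.003558/0.3198 = 0.01113 L.
At equivalence the base is fully converted to (CH3)3NH+; total volume = 0.03565 L, so [(CH3)3NH+] = 0.003558/0.03565 = 0.09981 M.
Ka((CH3)3NH+) = Kw/Kb = 1.0e-14 / 6.3 x 10^-5 = 1.59e-10.
[H^+] = sqrt(Ka x [(CH3)3NH+]) = sqrt(1.59e-10 x 0.09981) = 3.98e-6 M.
pH = -log(3.98e-6) = 5.40.

5.40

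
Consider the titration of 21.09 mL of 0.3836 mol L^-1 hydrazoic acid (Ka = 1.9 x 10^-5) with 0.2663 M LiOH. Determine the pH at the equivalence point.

8.96

n(HN3) = 0.3836 x 0.02109 = 0.008090 mol; V(LiOH) at equivalence = 0.008090/0.2663 = 0.03038 L.
At equivalence all the acid is converted to N3-; total volume = 0.02109 + 0.03038 = 0.05147 L, so [N3-] = 0.008090/0.05147 = 0.1572 M.
Kb = Kw/Ka = 1.0e-14 / 1.9 x 10^-5 = 5.26e-10.
[OH^-] = sqrt(Kb x [N3-]) = sqrt(5.26e-10 x 0.1572) = 9.10e-6 M.
pOH = 5.04, so pH = 14.00 - 5.04 = 8.96.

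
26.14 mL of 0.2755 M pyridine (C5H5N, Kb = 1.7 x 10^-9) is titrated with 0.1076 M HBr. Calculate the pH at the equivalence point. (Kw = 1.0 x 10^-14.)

3.17

n(C5H5N) = 0.2755 x 0.02614 = 0.007202 mol; V(HBr) at equivalence = 0.007202/0.1076 = 0.06693 L.
At equivalence the base is fully converted to C5H5NH+; total volume = 0.09307 L, so [C5H5NH+] = 0.007202/0.09307 = 0.07738 M.
Ka(C5H5NH+) = Kw/Kb = 1.0e-14 / 1.7 x 10^-9 = 5.88e-6.
[H^+] = sqrt(Ka x [C5H5NH+]) = sqrt(5.88e-6 x 0.07738) = 0.000675 M.
pH = -log(0.000675) = 3.17.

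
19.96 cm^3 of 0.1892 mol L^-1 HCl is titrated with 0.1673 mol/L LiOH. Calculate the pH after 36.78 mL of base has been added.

n(acid) = 0.1892 x 0.01996 = 0.003776 mol; n(LiOH) added = 0.1673 x 0.03678 = 0.006153 mol.
Base is in excess by 0.006153 - 0.003776 = 0.002377 mol in a total volume of 0.05674 L.
[OH^-] = 0.002377/0.05674 = 0.04189 M, so pOH = 1.38 and pH = 14.00 - 1.38 = 12.62.

12.62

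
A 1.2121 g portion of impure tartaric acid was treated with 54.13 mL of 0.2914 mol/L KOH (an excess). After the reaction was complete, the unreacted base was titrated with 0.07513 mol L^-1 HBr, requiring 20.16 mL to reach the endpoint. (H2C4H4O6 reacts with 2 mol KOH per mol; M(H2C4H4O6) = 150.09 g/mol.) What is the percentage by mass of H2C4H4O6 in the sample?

88.3%

Total n(KOH) added = 0.2914 x 0.05413 = 0.01577 mol.
n(HBr) used = 0.07513 x 0.02016 = 0.001515 mol, which equals the excess n(KOH).
So n(KOH) consumed by the sample = 0.01577 - 0.001515 = 0.01426 mol.
n(H2C4H4O6) = 0.01426 / 2 = 0.007129 mol.
mass H2C4H4O6 = 0.007129 x 150.09 = 1.070 g, so %H2C4H4O6 = 1.070/1.2121 x 100 = 88.3%.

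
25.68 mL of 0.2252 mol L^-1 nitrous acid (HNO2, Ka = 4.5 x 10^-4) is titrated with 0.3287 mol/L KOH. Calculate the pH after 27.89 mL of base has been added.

12.80

n(acid) = 0.2252 x 0.02568 = 0.005783 mol; n(KOH) added = 0.3287 x 0.02789 = 0.009167 mol.
Base is in excess by 0.009167 - 0.005783 = 0.003384 mol in a total volume of 0.05357 L.
[OH^-] = 0.003384/0.05357 = 0.06318 M, so pOH = 1.20 and pH = 14.00 - 1.20 = 12.80.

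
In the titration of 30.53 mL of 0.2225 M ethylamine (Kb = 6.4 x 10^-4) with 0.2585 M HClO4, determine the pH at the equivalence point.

5.86

n(C2H5NH2) = 0.2225 x 0.03053 = 0.006793 mol; V(HClO4) at equivalence = 0.006793/0.2585 = 0.02628 L.
At equivalence the base is fully converted to C2H5NH3+; total volume = 0.05681 L, so [C2H5NH3+] = 0.006793/0.05681 = 0.1196 M.
Ka(C2H5NH3+) = Kw/Kb = 1.0e-14 / 6.4 x 10^-4 = 1.56e-11.
[H^+] = sqrt(Ka x [C2H5NH3+]) = sqrt(1.56e-11 x 0.1196) = 1.37e-6 M.
pH = -log(1.37e-6) = 5.86.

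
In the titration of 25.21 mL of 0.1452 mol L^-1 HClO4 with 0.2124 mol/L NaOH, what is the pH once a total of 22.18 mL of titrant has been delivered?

n(acid) = 0.1452 x 0.02521 = 0.003660 mol; n(NaOH) added = 0.2124 x 0.02218 = 0.004711 mol.
Base is in excess by 0.004711 - 0.003660 = 0.001051 mol in a total volume of 0.04739 L.
[OH^-] = 0.001051/0.04739 = 0.02217 M, so pOH = 1.65 and pH = 14.00 - 1.65 = 12.35.

12.35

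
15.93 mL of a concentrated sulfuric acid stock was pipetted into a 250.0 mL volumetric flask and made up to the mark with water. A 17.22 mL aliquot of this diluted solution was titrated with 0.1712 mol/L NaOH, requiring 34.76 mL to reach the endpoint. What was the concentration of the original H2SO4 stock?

2.71 M

n(NaOH) = 0.1712 x 0.03476 = 0.005951 mol.
n(H2SO4) in the aliquot = 0.005951 x 1/2 = 0.002975 mol.
[diluted H2SO4] = 0.002975 / 0.01722 = 0.1728 M.
Dilution factor = 250.0/15.93 = 15.69, so [stock] = 0.1728 x 15.69 = 2.71 M.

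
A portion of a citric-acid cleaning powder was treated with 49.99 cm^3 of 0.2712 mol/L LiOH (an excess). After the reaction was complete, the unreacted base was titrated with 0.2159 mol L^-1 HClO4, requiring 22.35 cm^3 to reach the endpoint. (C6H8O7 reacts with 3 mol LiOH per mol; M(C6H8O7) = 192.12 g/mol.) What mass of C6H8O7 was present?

Total n(LiOH) added = 0.2712 x 0.04999 = 0.01356 mol.
n(HClO4) used = 0.2159 x 0.02235 = 0.004825 mol, which equals the excess n(LiOH).
So n(LiOH) consumed by the sample = 0.01356 - 0.004825 = 0.008732 mol.
n(C6H8O7) = 0.008732 / 3 = 0.002911 mol.
mass = 0.002911 mol x 192.12 g/mol = 0.559 g.

0.559 g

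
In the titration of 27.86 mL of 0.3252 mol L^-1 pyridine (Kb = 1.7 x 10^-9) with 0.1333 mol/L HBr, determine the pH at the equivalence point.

n(C5H5N) = 0.3252 x 0.02786 = 0.009060 mol; V(HBr) at equivalence = 0.009060/0.1333 = 0.06797 L.
At equivalence the base is fully converted to C5H5NH+; total volume = 0.09583 L, so [C5H5NH+] = 0.009060/0.09583 = 0.09455 M.
Ka(C5H5NH+) = Kw/Kb = 1.0e-14 / 1.7 x 10^-9 = 5.88e-6.
[H^+] = sqrt(Ka x [C5H5NH+]) = sqrt(5.88e-6 x 0.09455) = 0.000746 M.
pH = -log(0.000746) = 3.13.

3.13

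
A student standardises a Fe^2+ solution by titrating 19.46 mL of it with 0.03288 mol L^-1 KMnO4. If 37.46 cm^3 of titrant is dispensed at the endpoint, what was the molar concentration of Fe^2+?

n(KMnO4) = 0.03288 x 0.03746 = 0.001232 mol.
From the balanced equation, 1 mol KMnO4 reacts with 5 mol Fe^2+, so n(Fe^2+) = 0.001232 x 5/1 = 0.006158 mol.
[Fe^2+] = 0.006158 / 0.01946 L = 0.316 M.

0.316 M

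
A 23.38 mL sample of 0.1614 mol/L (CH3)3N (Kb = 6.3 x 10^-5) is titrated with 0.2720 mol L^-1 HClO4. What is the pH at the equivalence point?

5.40

n((CH3)3N) = 0.1614 x 0.02338 = 0.003774 mol; V(HClO4) at equivalence = 0.003774/0.2720 = 0.01387 L.
At equivalence the base is fully converted to (CH3)3NH+; total volume = 0.03725 L, so [(CH3)3NH+] = 0.003774/0.03725 = 0.1013 M.
Ka((CH3)3NH+) = Kw/Kb = 1.0e-14 / 6.3 x 10^-5 = 1.59e-10.
[H^+] = sqrt(Ka x [(CH3)3NH+]) = sqrt(1.59e-10 x 0.1013) = 4.01e-6 M.
pH = -log(4.01e-6) = 5.40.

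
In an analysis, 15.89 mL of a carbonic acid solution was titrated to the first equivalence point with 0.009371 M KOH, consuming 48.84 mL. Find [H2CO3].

0.0288 M

n(KOH) = 0.009371 x 0.04884 = 0.0004577 mol.
At the first equivalence point, 1 mol OH^- react per mol H2CO3, so n(H2CO3) = 0.0004577 / 1 = 0.0004577 mol.
[H2CO3] = 0.0004577 / 0.01589 L = 0.0288 M.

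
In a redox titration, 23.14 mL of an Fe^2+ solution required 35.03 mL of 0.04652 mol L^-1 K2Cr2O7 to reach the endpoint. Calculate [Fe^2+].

n(K2Cr2O7) = 0.04652 x 0.03503 = 0.001630 mol.
From the balanced equation, 1 mol K2Cr2O7 reacts with 6 mol Fe^2+, so n(Fe^2+) = 0.001630 x 6/1 = 0.009778 mol.
[Fe^2+] = 0.009778 / 0.02314 L = 0.423 M.

0.423 M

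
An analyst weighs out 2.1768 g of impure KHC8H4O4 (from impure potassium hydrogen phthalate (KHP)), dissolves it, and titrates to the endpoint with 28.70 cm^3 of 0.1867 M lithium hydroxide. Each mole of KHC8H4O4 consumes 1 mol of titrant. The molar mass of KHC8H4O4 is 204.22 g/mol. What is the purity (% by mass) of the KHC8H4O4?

50.3%

n(LiOH) = 0.1867 x 0.02870 = 0.005358 mol.
n(KHC8H4O4) = 0.005358 / 1 = 0.005358 mol.
mass of KHC8H4O4 = 0.005358 x 204.22 = 1.094 g.
% purity = 1.094 / 2.1768 x 100 = 50.3%.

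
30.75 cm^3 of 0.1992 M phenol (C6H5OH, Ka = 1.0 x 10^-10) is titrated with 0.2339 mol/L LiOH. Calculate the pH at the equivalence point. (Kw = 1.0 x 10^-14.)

11.52

n(C6H5OH) = 0.1992 x 0.03075 = 0.006125 mol; V(LiOH) at equivalence = 0.006125/0.2339 = 0.02619 L.
At equivalence all the acid is converted to C6H5O-; total volume = 0.03075 + 0.02619 = 0.05694 L, so [C6H5O-] = 0.006125/0.05694 = 0.1076 M.
Kb = Kw/Ka = 1.0e-14 / 1.0 x 10^-10 = 0.000100.
[OH^-] = sqrt(Kb x [C6H5O-]) = sqrt(0.000100 x 0.1076) = 0.00328 M.
pOH = 2.48, so pH = 14.00 - 2.48 = 11.52.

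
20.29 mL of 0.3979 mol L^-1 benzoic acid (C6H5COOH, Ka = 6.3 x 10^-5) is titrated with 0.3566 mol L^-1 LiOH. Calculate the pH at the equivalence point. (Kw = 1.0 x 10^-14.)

n(C6H5COOH) = 0.3979 x 0.02029 = 0.008073 mol; V(LiOH) at equivalence = 0.008073/0.3566 = 0.02264 L.
At equivalence all the acid is converted to C6H5COO-; total volume = 0.02029 + 0.02264 = 0.04293 L, so [C6H5COO-] = 0.008073/0.04293 = 0.1881 M.
Kb = Kw/Ka = 1.0e-14 / 6.3 x 10^-5 = 1.59e-10.
[OH^-] = sqrt(Kb x [C6H5COO-]) = sqrt(1.59e-10 x 0.1881) = 5.46e-6 M.
pOH = 5.26, so pH = 14.00 - 5.26 = 8.74.

8.74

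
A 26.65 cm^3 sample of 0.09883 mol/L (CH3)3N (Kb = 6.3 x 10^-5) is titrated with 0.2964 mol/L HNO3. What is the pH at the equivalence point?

n((CH3)3N) = 0.09883 x 0.02665 = 0.002634 mol; V(HNO3) at equivalence = 0.002634/0.2964 = 0.008886 L.
At equivalence the base is fully converted to (CH3)3NH+; total volume = 0.03554 L, so [(CH3)3NH+] = 0.002634/0.03554 = 0.07412 M.
Ka((CH3)3NH+) = Kw/Kb = 1.0e-14 / 6.3 x 10^-5 = 1.59e-10.
[H^+] = sqrt(Ka x [(CH3)3NH+]) = sqrt(1.59e-10 x 0.07412) = 3.43e-6 M.
pH = -log(3.43e-6) = 5.46.

5.46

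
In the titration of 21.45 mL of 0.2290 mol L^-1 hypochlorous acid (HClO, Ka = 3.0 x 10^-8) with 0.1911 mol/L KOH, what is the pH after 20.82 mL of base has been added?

Initial n(HClO) = 0.2290 x 0.02145 = 0.004912 mol.
n(KOH) added = 0.1911 x 0.02082 = 0.003979 mol, converting that many moles of HClO to ClO-.
Remaining n(HClO) = 0.0009333 mol; n(ClO-) = 0.003979 mol.
By Henderson-Hasselbalch, pH = pKa + log([A^-]/[HA]) = 7.52 + log(0.003979/0.0009333) = 7.52 + (+0.63) = 8.15.

8.15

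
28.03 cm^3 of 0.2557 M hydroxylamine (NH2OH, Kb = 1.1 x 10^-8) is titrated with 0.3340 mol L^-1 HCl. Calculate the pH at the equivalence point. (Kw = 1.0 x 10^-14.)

n(NH2OH) = 0.2557 x 0.02803 = 0.007167 mol; V(HCl) at equivalence = 0.007167/0.3340 = 0.02146 L.
At equivalence the base is fully converted to NH3OH+; total volume = 0.04949 L, so [NH3OH+] = 0.007167/0.04949 = 0.1448 M.
Ka(NH3OH+) = Kw/Kb = 1.0e-14 / 1.1 x 10^-8 = 9.09e-7.
[H^+] = sqrt(Ka x [NH3OH+]) = sqrt(9.09e-7 x 0.1448) = 0.000363 M.
pH = -log(0.000363) = 3.44.

3.44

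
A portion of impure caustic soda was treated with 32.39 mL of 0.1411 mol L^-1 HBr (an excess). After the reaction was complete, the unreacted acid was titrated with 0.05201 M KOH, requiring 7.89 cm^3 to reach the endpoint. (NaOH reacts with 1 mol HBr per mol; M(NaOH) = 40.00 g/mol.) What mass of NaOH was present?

Total n(HBr) added = 0.1411 x 0.03239 = 0.004570 mol.
n(KOH) used = 0.05201 x 0.007890 = 0.0004104 mol, which equals the excess n(HBr).
So n(HBr) consumed by the sample = 0.004570 - 0.0004104 = 0.004160 mol.
n(NaOH) = 0.004160 / 1 = 0.004160 mol.
mass = 0.004160 mol x 40.00 g/mol = 0.166 g.

0.166 g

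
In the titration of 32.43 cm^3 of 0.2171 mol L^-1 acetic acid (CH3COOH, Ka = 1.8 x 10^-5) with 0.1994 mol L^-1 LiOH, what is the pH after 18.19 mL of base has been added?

Initial n(CH3COOH) = 0.2171 x 0.03243 = 0.007041 mol.
n(LiOH) added = 0.1994 x 0.01819 = 0.003627 mol, converting that many moles of CH3COOH to CH3COO-.
Remaining n(CH3COOH) = 0.003413 mol; n(CH3COO-) = 0.003627 mol.
By Henderson-Hasselbalch, pH = pKa + log([A^-]/[HA]) = 4.74 + log(0.003627/0.003413) = 4.74 + (+0.03) = 4.77.

4.77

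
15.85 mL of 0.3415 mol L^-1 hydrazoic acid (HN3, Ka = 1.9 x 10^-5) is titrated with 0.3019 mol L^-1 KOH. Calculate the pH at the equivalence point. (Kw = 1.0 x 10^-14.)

8.96

n(HN3) = 0.3415 x 0.01585 = 0.005413 mol; V(KOH) at equivalence = 0.005413/0.3019 = 0.01793 L.
At equivalence all the acid is converted to N3-; total volume = 0.01585 + 0.01793 = 0.03378 L, so [N3-] = 0.005413/0.03378 = 0.1602 M.
Kb = Kw/Ka = 1.0e-14 / 1.9 x 10^-5 = 5.26e-10.
[OH^-] = sqrt(Kb x [N3-]) = sqrt(5.26e-10 x 0.1602) = 9.18e-6 M.
pOH = 5.04, so pH = 14.00 - 5.04 = 8.96.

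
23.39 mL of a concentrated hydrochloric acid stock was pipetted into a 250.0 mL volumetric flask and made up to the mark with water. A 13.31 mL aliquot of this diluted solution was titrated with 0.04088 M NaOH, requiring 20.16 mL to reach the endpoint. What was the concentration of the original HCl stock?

n(NaOH) = 0.04088 x 0.02016 = 0.0008241 mol.
n(HCl) in the aliquot = 0.0008241 mol.
[diluted HCl] = 0.0008241 / 0.01331 = 0.06192 M.
Dilution factor = 250.0/23.39 = 10.69, so [stock] = 0.06192 x 10.69 = 0.662 M.

0.662 M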